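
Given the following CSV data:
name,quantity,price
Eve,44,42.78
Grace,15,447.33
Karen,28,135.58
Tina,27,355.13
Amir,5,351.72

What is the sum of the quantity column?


Values in 'quantity' column:
  Row 1: 44
  Row 2: 15
  Row 3: 28
  Row 4: 27
  Row 5: 5
Sum = 44 + 15 + 28 + 27 + 5 = 119

ANSWER: 119


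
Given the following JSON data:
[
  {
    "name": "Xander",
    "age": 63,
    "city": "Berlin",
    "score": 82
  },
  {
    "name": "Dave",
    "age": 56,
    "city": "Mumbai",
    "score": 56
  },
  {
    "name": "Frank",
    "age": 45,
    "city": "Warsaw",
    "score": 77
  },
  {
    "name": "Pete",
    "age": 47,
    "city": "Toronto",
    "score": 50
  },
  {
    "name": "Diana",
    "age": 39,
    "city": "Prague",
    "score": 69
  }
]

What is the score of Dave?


Looking up record where name = Dave
Record index: 1
Field 'score' = 56

ANSWER: 56


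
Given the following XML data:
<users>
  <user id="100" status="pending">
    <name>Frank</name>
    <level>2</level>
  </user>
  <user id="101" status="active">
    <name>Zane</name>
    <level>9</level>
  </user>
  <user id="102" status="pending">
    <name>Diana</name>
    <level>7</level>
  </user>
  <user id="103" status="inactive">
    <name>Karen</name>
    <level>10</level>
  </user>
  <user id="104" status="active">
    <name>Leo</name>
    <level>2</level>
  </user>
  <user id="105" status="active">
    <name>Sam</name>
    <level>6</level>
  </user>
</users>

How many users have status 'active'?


Counting users with status='active':
  Zane (id=101) -> MATCH
  Leo (id=104) -> MATCH
  Sam (id=105) -> MATCH
Count: 3

ANSWER: 3


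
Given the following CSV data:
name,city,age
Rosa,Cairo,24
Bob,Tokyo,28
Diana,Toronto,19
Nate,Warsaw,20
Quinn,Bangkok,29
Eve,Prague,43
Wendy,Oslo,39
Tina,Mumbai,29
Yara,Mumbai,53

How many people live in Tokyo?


Scanning city column for 'Tokyo':
  Row 2: Bob -> MATCH
Total matches: 1

ANSWER: 1


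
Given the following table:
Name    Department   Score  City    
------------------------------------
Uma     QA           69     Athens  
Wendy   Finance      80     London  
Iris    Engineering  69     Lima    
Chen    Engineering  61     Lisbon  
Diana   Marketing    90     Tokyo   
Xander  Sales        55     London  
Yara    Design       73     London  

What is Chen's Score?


Row 4: Chen
Score = 61

ANSWER: 61


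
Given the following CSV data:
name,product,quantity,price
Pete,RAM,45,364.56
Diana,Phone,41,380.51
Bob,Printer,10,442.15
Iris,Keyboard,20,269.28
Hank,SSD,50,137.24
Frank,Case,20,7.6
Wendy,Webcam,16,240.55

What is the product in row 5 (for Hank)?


Row 5: Hank
Column 'product' = SSD

ANSWER: SSD


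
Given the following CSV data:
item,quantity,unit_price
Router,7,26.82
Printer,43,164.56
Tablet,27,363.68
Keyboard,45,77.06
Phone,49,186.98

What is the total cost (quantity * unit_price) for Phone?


Row: Phone
quantity = 49
unit_price = 186.98
total = 49 * 186.98 = 9162.02

ANSWER: 9162.02


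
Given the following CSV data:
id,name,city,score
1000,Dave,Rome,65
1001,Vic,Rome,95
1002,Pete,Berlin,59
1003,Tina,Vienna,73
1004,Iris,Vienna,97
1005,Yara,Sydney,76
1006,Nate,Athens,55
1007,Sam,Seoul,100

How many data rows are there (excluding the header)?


Counting rows (excluding header):
Header: id,name,city,score
Data rows: 8

ANSWER: 8


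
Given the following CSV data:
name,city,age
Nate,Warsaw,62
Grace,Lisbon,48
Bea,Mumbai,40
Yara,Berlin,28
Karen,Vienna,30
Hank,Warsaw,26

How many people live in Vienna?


Scanning city column for 'Vienna':
  Row 5: Karen -> MATCH
Total matches: 1

ANSWER: 1


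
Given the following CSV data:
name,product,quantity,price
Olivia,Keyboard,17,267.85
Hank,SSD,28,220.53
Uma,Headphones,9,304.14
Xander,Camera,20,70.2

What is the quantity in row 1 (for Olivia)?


Row 1: Olivia
Column 'quantity' = 17

ANSWER: 17


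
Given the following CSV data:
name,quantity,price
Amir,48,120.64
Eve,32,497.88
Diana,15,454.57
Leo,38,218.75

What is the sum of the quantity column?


Values in 'quantity' column:
  Row 1: 48
  Row 2: 32
  Row 3: 15
  Row 4: 38
Sum = 48 + 32 + 15 + 38 = 133

ANSWER: 133


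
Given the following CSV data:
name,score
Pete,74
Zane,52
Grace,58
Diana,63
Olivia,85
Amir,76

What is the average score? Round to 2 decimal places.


Scores: 74, 52, 58, 63, 85, 76
Sum = 408
Count = 6
Average = 408 / 6 = 68.00

ANSWER: 68.00


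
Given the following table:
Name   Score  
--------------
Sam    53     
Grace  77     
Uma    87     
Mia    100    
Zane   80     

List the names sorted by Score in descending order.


Sorting by Score (descending):
  Mia: 100
  Uma: 87
  Zane: 80
  Grace: 77
  Sam: 53


ANSWER: Mia, Uma, Zane, Grace, Sam


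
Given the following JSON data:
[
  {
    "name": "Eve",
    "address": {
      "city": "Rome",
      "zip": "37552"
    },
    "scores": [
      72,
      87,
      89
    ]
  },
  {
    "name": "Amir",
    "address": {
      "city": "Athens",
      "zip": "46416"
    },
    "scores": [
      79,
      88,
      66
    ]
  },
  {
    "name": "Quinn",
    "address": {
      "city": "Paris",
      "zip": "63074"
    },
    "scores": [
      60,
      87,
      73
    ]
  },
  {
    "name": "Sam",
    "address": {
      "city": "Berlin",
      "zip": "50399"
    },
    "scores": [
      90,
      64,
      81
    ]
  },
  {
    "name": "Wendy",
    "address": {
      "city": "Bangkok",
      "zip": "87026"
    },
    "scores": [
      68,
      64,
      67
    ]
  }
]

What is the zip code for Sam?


Path: records[3].address.zip
Value: 50399

ANSWER: 50399


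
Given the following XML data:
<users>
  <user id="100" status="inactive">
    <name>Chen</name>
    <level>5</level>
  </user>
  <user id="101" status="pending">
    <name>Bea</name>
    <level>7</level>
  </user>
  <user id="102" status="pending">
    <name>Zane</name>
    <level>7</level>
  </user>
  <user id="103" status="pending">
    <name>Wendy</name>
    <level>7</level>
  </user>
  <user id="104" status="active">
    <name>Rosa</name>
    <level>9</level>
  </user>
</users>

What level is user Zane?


Finding user: Zane
<level>7</level>

ANSWER: 7


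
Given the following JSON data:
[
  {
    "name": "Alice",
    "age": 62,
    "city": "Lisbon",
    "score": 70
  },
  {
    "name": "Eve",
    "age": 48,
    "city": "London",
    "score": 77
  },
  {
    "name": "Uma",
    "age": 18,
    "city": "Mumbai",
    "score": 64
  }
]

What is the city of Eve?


Looking up record where name = Eve
Record index: 1
Field 'city' = London

ANSWER: London


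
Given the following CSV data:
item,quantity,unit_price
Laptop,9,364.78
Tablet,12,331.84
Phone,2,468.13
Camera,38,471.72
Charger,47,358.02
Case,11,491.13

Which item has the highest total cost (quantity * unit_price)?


Computing row totals:
  Laptop: 3283.02
  Tablet: 3982.08
  Phone: 936.26
  Camera: 17925.36
  Charger: 16826.94
  Case: 5402.43
Maximum: Camera (17925.36)

ANSWER: Camera


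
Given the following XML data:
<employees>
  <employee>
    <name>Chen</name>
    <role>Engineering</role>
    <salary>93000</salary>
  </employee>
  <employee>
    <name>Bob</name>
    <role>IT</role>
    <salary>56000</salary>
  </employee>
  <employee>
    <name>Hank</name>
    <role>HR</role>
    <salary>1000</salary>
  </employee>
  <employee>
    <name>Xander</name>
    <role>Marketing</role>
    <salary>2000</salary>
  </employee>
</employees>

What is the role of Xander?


Searching for <employee> with <name>Xander</name>
Found at position 4
<role>Marketing</role>

ANSWER: Marketing


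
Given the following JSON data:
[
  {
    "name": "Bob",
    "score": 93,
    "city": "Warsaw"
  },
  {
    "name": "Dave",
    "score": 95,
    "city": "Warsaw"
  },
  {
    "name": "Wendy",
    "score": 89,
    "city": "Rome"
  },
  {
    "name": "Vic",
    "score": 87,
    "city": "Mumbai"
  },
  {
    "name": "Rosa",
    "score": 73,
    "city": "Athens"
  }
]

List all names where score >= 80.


Filtering records where score >= 80:
  Bob (score=93) -> YES
  Dave (score=95) -> YES
  Wendy (score=89) -> YES
  Vic (score=87) -> YES
  Rosa (score=73) -> no


ANSWER: Bob, Dave, Wendy, Vic


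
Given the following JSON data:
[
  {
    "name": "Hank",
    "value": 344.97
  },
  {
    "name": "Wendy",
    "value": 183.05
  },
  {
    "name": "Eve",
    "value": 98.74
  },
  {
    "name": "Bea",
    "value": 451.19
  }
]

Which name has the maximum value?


Comparing values:
  Hank: 344.97
  Wendy: 183.05
  Eve: 98.74
  Bea: 451.19
Maximum: Bea (451.19)

ANSWER: Bea


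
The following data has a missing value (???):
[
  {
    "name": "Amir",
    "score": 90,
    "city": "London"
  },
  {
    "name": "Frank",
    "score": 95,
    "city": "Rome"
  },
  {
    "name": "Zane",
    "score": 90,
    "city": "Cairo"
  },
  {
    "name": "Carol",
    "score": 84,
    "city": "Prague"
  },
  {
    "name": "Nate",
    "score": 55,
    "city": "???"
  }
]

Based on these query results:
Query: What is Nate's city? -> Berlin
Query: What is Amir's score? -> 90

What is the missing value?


The missing value is Nate's city
From query: Nate's city = Berlin

ANSWER: Berlin


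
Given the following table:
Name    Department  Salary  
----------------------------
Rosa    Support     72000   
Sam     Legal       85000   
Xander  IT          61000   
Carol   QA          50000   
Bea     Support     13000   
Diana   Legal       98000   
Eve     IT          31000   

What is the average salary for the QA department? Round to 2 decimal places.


QA department members:
  Carol: 50000
Sum = 50000
Count = 1
Average = 50000 / 1 = 50000.00

ANSWER: 50000.00


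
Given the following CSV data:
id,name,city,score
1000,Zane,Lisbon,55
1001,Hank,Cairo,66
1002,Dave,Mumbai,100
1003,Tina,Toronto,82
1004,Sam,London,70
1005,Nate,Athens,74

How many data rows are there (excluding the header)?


Counting rows (excluding header):
Header: id,name,city,score
Data rows: 6

ANSWER: 6


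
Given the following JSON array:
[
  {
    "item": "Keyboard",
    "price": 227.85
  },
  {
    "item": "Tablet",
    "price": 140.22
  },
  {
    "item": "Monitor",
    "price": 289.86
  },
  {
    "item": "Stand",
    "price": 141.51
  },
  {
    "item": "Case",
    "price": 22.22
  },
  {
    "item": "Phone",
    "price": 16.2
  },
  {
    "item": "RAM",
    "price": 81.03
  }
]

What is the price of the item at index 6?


Array index 6 -> RAM
price = 81.03

ANSWER: 81.03


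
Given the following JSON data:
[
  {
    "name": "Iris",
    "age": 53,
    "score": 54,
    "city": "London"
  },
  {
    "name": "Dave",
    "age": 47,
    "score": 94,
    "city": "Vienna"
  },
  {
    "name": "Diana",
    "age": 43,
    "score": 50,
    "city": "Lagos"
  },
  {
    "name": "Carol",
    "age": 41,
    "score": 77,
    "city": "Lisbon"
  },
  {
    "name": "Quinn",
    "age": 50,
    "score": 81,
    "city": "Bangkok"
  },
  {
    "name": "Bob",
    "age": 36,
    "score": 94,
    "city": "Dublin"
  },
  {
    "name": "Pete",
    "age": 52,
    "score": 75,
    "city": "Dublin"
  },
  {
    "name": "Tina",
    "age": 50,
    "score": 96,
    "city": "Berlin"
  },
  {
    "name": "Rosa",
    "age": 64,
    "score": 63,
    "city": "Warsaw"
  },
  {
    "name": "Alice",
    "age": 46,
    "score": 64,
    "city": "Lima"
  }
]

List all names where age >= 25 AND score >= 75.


Checking both conditions:
  Iris (age=53, score=54) -> no
  Dave (age=47, score=94) -> YES
  Diana (age=43, score=50) -> no
  Carol (age=41, score=77) -> YES
  Quinn (age=50, score=81) -> YES
  Bob (age=36, score=94) -> YES
  Pete (age=52, score=75) -> YES
  Tina (age=50, score=96) -> YES
  Rosa (age=64, score=63) -> no
  Alice (age=46, score=64) -> no


ANSWER: Dave, Carol, Quinn, Bob, Pete, Tina


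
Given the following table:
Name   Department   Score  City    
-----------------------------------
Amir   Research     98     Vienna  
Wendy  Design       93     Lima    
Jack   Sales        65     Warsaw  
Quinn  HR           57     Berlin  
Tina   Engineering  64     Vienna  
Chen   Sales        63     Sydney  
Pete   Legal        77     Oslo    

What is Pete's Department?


Row 7: Pete
Department = Legal

ANSWER: Legal


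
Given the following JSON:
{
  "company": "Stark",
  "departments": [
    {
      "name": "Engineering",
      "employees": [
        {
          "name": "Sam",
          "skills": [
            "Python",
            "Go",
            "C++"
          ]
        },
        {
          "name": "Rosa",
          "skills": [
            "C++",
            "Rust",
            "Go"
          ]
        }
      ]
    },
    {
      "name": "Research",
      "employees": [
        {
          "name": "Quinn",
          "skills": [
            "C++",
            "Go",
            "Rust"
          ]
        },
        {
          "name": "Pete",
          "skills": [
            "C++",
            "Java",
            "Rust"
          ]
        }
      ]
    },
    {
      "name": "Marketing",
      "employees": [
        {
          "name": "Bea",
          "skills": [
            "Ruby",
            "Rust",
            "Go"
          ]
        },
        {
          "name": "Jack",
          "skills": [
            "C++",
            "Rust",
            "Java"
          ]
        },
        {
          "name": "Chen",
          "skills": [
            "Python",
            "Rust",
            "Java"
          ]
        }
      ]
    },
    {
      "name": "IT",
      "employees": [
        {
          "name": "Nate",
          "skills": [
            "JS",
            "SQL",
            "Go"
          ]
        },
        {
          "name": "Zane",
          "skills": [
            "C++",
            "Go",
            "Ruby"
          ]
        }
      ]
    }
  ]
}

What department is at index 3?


Path: departments[3].name
Value: IT

ANSWER: IT


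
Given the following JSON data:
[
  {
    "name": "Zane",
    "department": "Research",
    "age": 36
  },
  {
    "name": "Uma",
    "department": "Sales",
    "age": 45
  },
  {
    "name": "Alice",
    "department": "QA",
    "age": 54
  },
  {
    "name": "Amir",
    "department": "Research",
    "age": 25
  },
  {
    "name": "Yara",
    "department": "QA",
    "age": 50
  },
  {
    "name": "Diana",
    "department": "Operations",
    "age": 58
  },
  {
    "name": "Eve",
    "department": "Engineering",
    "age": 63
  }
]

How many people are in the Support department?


Scanning records for department = Support
  No matches found
Count: 0

ANSWER: 0


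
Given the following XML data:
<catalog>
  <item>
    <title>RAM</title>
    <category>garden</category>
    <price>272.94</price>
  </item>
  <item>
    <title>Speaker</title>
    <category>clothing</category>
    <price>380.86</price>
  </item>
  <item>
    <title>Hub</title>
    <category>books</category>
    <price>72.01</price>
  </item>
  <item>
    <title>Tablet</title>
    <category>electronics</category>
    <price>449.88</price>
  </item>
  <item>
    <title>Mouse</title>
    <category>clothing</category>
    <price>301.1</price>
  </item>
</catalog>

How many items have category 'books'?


Scanning <item> elements for <category>books</category>:
  Item 3: Hub -> MATCH
Count: 1

ANSWER: 1


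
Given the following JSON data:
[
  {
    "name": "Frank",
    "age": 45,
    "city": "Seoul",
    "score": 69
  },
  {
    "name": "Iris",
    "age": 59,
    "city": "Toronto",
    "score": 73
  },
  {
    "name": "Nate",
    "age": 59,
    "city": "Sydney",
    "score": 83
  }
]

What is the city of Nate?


Looking up record where name = Nate
Record index: 2
Field 'city' = Sydney

ANSWER: Sydney


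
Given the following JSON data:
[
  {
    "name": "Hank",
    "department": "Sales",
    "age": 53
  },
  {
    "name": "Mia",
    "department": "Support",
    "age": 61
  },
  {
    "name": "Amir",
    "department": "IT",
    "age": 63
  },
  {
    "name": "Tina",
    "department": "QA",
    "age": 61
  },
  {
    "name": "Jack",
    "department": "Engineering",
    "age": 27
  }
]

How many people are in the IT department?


Scanning records for department = IT
  Record 2: Amir
Count: 1

ANSWER: 1


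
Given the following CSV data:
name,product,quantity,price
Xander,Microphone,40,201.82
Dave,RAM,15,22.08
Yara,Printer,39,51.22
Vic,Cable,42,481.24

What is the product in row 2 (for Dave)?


Row 2: Dave
Column 'product' = RAM

ANSWER: RAM


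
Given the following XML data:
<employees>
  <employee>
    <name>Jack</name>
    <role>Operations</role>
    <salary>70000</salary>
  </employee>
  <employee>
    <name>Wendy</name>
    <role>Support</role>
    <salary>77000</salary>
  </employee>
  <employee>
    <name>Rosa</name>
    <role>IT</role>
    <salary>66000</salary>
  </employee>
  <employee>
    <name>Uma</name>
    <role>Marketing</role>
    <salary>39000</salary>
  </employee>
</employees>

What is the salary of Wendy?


Searching for <employee> with <name>Wendy</name>
Found at position 2
<salary>77000</salary>

ANSWER: 77000


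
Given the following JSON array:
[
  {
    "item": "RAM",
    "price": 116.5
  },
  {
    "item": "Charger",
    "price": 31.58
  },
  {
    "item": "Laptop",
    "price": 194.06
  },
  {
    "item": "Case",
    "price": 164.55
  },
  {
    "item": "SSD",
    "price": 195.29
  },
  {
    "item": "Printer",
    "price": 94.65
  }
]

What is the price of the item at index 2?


Array index 2 -> Laptop
price = 194.06

ANSWER: 194.06


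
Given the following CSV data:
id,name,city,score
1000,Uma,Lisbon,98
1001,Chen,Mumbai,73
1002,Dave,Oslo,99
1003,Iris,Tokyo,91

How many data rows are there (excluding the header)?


Counting rows (excluding header):
Header: id,name,city,score
Data rows: 4

ANSWER: 4


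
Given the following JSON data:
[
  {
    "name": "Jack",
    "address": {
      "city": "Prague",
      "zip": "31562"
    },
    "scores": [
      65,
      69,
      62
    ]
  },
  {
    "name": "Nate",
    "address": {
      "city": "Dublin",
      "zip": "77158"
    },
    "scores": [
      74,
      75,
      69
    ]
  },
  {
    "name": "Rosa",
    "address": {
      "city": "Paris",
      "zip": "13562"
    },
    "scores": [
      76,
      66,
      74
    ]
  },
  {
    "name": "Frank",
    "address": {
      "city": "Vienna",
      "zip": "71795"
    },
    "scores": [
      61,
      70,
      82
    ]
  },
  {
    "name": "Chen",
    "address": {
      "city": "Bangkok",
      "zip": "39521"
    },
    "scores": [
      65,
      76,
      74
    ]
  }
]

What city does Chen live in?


Path: records[4].address.city
Value: Bangkok

ANSWER: Bangkok


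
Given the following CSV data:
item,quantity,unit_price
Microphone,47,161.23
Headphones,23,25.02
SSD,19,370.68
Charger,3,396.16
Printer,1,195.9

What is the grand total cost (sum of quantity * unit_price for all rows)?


Computing row totals:
  Microphone: 47 * 161.23 = 7577.81
  Headphones: 23 * 25.02 = 575.46
  SSD: 19 * 370.68 = 7042.92
  Charger: 3 * 396.16 = 1188.48
  Printer: 1 * 195.9 = 195.9
Grand total = 7577.81 + 575.46 + 7042.92 + 1188.48 + 195.9 = 16580.57

ANSWER: 16580.57


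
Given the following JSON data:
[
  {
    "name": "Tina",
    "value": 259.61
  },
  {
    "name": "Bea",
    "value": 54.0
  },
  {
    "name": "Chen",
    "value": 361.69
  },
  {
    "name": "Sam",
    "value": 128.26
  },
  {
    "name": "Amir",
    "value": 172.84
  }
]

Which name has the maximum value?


Comparing values:
  Tina: 259.61
  Bea: 54.0
  Chen: 361.69
  Sam: 128.26
  Amir: 172.84
Maximum: Chen (361.69)

ANSWER: Chen


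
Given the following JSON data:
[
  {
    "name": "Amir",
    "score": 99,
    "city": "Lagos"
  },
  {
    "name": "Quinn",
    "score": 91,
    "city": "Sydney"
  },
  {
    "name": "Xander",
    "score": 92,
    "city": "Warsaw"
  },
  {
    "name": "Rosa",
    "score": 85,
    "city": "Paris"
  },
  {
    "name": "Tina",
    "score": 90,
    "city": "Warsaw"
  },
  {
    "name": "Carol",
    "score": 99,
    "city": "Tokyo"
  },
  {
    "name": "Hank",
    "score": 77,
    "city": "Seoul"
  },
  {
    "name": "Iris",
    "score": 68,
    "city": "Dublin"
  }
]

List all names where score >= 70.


Filtering records where score >= 70:
  Amir (score=99) -> YES
  Quinn (score=91) -> YES
  Xander (score=92) -> YES
  Rosa (score=85) -> YES
  Tina (score=90) -> YES
  Carol (score=99) -> YES
  Hank (score=77) -> YES
  Iris (score=68) -> no


ANSWER: Amir, Quinn, Xander, Rosa, Tina, Carol, Hank


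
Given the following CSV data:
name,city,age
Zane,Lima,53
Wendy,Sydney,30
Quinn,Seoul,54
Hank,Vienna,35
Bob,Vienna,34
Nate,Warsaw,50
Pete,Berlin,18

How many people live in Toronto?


Scanning city column for 'Toronto':
Total matches: 0

ANSWER: 0


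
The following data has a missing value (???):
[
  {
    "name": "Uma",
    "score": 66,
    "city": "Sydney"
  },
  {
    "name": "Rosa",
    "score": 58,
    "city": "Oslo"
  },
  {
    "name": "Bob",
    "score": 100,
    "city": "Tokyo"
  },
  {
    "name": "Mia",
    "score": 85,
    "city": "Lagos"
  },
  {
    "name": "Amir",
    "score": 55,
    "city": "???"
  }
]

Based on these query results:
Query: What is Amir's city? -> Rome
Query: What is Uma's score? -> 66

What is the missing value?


The missing value is Amir's city
From query: Amir's city = Rome

ANSWER: Rome


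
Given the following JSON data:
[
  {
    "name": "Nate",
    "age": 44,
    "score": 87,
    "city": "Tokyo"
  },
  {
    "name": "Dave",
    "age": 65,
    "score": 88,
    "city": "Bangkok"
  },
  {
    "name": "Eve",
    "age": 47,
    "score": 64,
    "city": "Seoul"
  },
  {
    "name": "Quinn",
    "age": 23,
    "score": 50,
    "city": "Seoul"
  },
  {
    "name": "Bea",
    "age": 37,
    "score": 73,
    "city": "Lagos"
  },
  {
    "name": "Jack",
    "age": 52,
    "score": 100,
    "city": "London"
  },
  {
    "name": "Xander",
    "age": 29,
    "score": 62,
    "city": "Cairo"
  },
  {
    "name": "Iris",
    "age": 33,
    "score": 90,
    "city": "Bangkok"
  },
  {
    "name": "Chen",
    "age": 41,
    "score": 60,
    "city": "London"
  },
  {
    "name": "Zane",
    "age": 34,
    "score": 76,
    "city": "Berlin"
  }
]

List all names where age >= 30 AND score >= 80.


Checking both conditions:
  Nate (age=44, score=87) -> YES
  Dave (age=65, score=88) -> YES
  Eve (age=47, score=64) -> no
  Quinn (age=23, score=50) -> no
  Bea (age=37, score=73) -> no
  Jack (age=52, score=100) -> YES
  Xander (age=29, score=62) -> no
  Iris (age=33, score=90) -> YES
  Chen (age=41, score=60) -> no
  Zane (age=34, score=76) -> no


ANSWER: Nate, Dave, Jack, Iris


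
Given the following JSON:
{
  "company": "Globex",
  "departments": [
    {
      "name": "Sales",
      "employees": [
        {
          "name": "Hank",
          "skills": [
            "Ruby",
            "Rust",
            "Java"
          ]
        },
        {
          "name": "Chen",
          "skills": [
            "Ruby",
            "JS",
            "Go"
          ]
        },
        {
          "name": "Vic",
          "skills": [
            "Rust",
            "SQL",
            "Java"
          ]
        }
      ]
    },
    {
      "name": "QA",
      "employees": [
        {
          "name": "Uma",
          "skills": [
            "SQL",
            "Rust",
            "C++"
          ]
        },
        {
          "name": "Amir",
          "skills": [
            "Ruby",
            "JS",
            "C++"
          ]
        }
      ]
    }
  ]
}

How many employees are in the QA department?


Path: departments[1].employees
Count: 2

ANSWER: 2


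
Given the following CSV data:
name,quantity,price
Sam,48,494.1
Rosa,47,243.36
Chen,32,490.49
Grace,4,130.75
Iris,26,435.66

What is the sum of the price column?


Values in 'price' column:
  Row 1: 494.1
  Row 2: 243.36
  Row 3: 490.49
  Row 4: 130.75
  Row 5: 435.66
Sum = 494.1 + 243.36 + 490.49 + 130.75 + 435.66 = 1794.36

ANSWER: 1794.36


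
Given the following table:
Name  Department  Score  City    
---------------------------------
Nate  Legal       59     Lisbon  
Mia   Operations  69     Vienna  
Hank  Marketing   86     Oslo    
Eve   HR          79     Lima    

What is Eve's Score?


Row 4: Eve
Score = 79

ANSWER: 79


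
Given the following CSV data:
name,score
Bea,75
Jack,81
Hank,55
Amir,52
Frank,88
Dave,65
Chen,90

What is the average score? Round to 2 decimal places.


Scores: 75, 81, 55, 52, 88, 65, 90
Sum = 506
Count = 7
Average = 506 / 7 = 72.29

ANSWER: 72.29


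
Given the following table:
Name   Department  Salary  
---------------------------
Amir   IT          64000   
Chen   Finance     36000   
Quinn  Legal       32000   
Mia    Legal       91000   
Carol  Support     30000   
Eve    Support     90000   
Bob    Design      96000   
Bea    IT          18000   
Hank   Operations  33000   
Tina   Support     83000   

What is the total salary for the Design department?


Design department members:
  Bob: 96000
Total = 96000 = 96000

ANSWER: 96000


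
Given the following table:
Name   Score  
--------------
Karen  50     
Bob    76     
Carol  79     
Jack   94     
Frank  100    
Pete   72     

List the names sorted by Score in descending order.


Sorting by Score (descending):
  Frank: 100
  Jack: 94
  Carol: 79
  Bob: 76
  Pete: 72
  Karen: 50


ANSWER: Frank, Jack, Carol, Bob, Pete, Karen


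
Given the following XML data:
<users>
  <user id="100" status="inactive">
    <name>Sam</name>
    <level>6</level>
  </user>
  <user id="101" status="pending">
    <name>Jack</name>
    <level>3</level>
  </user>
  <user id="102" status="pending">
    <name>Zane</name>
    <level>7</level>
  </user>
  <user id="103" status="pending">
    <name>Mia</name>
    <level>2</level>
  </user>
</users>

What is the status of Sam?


Finding user with name = Sam
user id="100" status="inactive"

ANSWER: inactive


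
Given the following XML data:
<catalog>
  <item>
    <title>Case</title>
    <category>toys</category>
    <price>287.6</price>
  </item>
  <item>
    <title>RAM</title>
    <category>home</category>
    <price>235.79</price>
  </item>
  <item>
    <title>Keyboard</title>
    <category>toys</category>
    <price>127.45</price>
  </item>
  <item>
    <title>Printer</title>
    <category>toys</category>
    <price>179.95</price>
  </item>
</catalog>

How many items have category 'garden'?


Scanning <item> elements for <category>garden</category>:
Count: 0

ANSWER: 0


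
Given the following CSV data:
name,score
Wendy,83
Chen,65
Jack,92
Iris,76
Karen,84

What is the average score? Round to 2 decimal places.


Scores: 83, 65, 92, 76, 84
Sum = 400
Count = 5
Average = 400 / 5 = 80.00

ANSWER: 80.00


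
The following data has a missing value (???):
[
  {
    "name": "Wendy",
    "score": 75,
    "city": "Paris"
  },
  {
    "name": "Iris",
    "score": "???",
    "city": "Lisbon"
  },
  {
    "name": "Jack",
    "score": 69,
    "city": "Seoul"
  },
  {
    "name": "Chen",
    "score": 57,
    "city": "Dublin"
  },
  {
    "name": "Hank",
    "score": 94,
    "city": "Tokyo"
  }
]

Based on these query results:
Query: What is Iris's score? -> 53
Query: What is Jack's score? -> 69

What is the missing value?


The missing value is Iris's score
From query: Iris's score = 53

ANSWER: 53


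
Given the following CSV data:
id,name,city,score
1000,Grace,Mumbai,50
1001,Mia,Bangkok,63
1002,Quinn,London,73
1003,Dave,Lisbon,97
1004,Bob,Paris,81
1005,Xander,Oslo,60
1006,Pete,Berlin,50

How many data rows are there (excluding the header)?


Counting rows (excluding header):
Header: id,name,city,score
Data rows: 7

ANSWER: 7


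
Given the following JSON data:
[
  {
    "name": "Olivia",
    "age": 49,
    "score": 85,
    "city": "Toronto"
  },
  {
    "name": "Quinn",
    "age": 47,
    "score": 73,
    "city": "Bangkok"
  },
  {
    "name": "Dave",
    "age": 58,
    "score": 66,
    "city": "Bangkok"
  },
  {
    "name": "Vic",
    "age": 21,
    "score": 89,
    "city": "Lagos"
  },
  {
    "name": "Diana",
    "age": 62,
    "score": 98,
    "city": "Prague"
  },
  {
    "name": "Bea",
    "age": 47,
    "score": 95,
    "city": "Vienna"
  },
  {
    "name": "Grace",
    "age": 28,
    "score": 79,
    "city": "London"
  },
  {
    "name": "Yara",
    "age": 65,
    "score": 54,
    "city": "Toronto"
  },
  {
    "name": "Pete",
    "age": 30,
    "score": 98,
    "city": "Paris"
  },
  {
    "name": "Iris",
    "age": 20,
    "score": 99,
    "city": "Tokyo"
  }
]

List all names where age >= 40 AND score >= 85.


Checking both conditions:
  Olivia (age=49, score=85) -> YES
  Quinn (age=47, score=73) -> no
  Dave (age=58, score=66) -> no
  Vic (age=21, score=89) -> no
  Diana (age=62, score=98) -> YES
  Bea (age=47, score=95) -> YES
  Grace (age=28, score=79) -> no
  Yara (age=65, score=54) -> no
  Pete (age=30, score=98) -> no
  Iris (age=20, score=99) -> no


ANSWER: Olivia, Diana, Bea


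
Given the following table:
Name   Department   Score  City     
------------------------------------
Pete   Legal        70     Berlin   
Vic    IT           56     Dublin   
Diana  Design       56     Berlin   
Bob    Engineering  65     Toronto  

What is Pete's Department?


Row 1: Pete
Department = Legal

ANSWER: Legal


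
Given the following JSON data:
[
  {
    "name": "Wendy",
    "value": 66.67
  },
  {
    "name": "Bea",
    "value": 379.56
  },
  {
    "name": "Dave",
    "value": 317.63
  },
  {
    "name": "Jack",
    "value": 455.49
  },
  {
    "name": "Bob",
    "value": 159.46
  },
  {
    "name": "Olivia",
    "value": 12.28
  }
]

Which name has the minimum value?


Comparing values:
  Wendy: 66.67
  Bea: 379.56
  Dave: 317.63
  Jack: 455.49
  Bob: 159.46
  Olivia: 12.28
Minimum: Olivia (12.28)

ANSWER: Olivia


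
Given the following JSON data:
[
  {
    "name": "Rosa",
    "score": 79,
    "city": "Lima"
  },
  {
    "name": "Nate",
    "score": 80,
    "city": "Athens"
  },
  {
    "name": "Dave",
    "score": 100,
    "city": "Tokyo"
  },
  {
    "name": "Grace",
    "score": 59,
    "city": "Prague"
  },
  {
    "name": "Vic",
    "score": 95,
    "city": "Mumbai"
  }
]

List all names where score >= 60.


Filtering records where score >= 60:
  Rosa (score=79) -> YES
  Nate (score=80) -> YES
  Dave (score=100) -> YES
  Grace (score=59) -> no
  Vic (score=95) -> YES


ANSWER: Rosa, Nate, Dave, Vic


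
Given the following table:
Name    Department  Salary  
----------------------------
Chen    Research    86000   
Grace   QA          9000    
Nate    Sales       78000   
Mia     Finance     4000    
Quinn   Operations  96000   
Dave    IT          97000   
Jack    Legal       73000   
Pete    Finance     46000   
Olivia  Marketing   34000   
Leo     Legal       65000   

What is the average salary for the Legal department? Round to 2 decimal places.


Legal department members:
  Jack: 73000
  Leo: 65000
Sum = 138000
Count = 2
Average = 138000 / 2 = 69000.00

ANSWER: 69000.00


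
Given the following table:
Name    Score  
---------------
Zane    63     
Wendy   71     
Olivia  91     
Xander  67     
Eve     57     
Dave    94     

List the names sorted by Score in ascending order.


Sorting by Score (ascending):
  Eve: 57
  Zane: 63
  Xander: 67
  Wendy: 71
  Olivia: 91
  Dave: 94


ANSWER: Eve, Zane, Xander, Wendy, Olivia, Dave


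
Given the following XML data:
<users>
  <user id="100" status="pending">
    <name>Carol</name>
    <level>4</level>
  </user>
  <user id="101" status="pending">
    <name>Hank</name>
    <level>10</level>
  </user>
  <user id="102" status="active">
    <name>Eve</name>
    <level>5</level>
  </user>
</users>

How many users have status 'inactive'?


Counting users with status='inactive':
Count: 0

ANSWER: 0


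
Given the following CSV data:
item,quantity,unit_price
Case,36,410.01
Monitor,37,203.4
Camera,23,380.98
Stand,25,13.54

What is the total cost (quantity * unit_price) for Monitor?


Row: Monitor
quantity = 37
unit_price = 203.4
total = 37 * 203.4 = 7525.8

ANSWER: 7525.8


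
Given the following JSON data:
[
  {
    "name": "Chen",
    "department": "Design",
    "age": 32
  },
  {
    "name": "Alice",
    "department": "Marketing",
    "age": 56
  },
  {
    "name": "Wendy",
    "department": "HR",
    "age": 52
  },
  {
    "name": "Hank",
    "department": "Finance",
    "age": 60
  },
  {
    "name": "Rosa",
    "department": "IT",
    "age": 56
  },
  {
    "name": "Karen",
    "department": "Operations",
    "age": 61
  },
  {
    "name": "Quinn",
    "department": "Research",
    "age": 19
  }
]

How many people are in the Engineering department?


Scanning records for department = Engineering
  No matches found
Count: 0

ANSWER: 0


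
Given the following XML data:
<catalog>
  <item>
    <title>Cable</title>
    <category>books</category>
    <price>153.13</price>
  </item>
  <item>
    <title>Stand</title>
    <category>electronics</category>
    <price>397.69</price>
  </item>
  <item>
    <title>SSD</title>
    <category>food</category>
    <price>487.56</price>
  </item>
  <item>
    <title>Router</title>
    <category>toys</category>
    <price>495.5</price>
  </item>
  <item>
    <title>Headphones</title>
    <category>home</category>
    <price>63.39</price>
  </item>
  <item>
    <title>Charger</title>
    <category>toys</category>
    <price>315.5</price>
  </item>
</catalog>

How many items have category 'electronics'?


Scanning <item> elements for <category>electronics</category>:
  Item 2: Stand -> MATCH
Count: 1

ANSWER: 1


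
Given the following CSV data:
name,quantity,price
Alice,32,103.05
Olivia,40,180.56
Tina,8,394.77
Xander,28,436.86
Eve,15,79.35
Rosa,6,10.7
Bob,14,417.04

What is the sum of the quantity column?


Values in 'quantity' column:
  Row 1: 32
  Row 2: 40
  Row 3: 8
  Row 4: 28
  Row 5: 15
  Row 6: 6
  Row 7: 14
Sum = 32 + 40 + 8 + 28 + 15 + 6 + 14 = 143

ANSWER: 143


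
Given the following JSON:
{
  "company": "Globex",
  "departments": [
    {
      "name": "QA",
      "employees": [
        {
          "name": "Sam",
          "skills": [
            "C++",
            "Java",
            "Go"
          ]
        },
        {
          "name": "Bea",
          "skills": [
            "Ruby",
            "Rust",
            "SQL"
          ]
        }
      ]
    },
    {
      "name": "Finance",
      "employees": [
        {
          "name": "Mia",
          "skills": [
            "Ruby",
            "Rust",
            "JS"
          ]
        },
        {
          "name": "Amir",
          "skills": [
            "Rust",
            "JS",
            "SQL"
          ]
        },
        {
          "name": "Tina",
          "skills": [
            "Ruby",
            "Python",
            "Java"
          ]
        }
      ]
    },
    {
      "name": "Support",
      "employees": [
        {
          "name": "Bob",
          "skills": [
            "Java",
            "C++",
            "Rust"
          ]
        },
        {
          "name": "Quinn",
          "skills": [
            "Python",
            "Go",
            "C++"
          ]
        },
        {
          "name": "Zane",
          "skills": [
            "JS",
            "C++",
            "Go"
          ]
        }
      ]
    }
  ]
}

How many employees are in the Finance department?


Path: departments[1].employees
Count: 3

ANSWER: 3


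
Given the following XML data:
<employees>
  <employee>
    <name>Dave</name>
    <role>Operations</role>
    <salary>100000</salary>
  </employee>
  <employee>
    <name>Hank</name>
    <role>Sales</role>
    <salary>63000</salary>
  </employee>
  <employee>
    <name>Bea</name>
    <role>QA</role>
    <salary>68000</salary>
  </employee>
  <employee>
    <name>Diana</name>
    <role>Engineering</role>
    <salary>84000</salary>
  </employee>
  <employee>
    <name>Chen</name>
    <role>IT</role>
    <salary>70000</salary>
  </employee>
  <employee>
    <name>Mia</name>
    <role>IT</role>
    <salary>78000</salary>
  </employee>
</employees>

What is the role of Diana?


Searching for <employee> with <name>Diana</name>
Found at position 4
<role>Engineering</role>

ANSWER: Engineering


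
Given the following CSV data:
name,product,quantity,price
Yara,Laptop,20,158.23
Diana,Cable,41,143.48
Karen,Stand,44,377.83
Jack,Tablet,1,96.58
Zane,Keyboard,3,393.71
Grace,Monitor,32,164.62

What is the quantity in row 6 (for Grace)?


Row 6: Grace
Column 'quantity' = 32

ANSWER: 32


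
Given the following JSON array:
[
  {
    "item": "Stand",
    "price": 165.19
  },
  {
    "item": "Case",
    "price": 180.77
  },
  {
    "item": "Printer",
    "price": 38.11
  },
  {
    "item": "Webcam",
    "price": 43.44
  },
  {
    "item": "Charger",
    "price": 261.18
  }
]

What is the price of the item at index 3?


Array index 3 -> Webcam
price = 43.44

ANSWER: 43.44


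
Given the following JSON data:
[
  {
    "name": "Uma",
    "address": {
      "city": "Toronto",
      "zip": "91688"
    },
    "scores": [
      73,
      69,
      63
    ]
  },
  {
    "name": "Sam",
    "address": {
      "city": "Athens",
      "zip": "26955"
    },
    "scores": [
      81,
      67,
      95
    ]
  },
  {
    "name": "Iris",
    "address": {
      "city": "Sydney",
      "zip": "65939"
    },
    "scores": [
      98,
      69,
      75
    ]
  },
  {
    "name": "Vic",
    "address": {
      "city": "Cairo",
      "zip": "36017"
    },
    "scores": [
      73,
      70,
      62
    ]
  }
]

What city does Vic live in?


Path: records[3].address.city
Value: Cairo

ANSWER: Cairo


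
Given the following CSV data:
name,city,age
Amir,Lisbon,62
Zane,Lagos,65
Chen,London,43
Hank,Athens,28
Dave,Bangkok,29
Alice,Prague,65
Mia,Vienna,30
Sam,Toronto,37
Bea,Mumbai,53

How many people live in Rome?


Scanning city column for 'Rome':
Total matches: 0

ANSWER: 0


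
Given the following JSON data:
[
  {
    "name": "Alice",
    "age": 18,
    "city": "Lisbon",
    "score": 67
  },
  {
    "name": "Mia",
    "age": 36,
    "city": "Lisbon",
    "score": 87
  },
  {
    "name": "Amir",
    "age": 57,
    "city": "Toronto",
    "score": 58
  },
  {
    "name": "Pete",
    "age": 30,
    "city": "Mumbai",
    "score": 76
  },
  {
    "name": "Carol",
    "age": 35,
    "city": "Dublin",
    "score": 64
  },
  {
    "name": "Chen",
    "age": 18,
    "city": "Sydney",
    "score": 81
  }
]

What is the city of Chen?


Looking up record where name = Chen
Record index: 5
Field 'city' = Sydney

ANSWER: Sydney


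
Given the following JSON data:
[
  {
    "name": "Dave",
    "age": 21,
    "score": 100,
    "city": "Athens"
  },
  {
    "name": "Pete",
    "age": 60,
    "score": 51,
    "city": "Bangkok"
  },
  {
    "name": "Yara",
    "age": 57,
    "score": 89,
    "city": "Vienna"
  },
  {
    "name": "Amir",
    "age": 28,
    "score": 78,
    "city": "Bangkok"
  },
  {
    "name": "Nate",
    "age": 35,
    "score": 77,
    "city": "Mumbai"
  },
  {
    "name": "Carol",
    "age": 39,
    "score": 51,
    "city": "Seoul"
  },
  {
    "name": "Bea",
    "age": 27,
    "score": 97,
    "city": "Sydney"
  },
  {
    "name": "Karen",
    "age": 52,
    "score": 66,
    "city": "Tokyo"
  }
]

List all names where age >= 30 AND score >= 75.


Checking both conditions:
  Dave (age=21, score=100) -> no
  Pete (age=60, score=51) -> no
  Yara (age=57, score=89) -> YES
  Amir (age=28, score=78) -> no
  Nate (age=35, score=77) -> YES
  Carol (age=39, score=51) -> no
  Bea (age=27, score=97) -> no
  Karen (age=52, score=66) -> no


ANSWER: Yara, Nate


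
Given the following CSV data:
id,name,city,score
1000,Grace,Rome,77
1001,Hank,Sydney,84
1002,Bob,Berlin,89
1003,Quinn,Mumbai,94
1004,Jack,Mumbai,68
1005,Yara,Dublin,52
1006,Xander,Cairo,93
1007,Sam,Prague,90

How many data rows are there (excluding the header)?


Counting rows (excluding header):
Header: id,name,city,score
Data rows: 8

ANSWER: 8


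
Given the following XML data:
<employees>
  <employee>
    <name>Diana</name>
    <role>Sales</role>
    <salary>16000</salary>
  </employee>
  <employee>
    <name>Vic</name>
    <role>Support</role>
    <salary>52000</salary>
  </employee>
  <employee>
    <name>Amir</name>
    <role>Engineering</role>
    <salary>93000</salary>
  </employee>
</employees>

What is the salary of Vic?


Searching for <employee> with <name>Vic</name>
Found at position 2
<salary>52000</salary>

ANSWER: 52000
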